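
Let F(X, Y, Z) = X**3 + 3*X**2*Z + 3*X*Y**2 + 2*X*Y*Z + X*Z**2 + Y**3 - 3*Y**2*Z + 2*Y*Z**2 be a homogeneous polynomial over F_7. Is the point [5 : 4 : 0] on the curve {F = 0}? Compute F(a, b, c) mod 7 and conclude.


F(5,4,0) ≡ 2 (mod 7); P is NOT on the curve.

Evaluate F(5, 4, 0) term-by-term (mod 7).
  X**3 ↦ 1·125·1·1 = 125
  3*X**2*Z ↦ 3·25·1·0 = 0
  3*X*Y**2 ↦ 3·5·16·1 = 240
  2*X*Y*Z ↦ 2·5·4·0 = 0
  X*Z**2 ↦ 1·5·1·0 = 0
  Y**3 ↦ 1·1·64·1 = 64
  -3*Y**2*Z ↦ -3·1·16·0 = 0
  2*Y*Z**2 ↦ 2·1·4·0 = 0
Sum: F(5, 4, 0) = (125) + (0) + (240) + (0) + (0) + (64) + (0) + (0) = 429.
Reducing mod 7: 429 ≡ 2 (mod 7).
Since F(a, b, c) ≡ 2 ≠ 0 (mod 7), P does NOT lie on the curve.


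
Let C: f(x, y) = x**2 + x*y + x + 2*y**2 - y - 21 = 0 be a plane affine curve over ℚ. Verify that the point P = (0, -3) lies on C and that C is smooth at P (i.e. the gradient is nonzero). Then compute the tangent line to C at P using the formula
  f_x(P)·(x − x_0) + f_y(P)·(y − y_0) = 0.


Tangent line at P: -2*x - 13*y - 39 = 0.

Step 1: f(0, -3) = 0, so P lies on C.
Step 2: partial derivatives
  f_x(x, y) = 2*x + y + 1, f_y(x, y) = x + 4*y - 1.
  f_x(P) = -2, f_y(P) = -13 (gradient nonzero, so P is smooth).
Step 3: tangent line at P: -2·(x − 0) + -13·(y − -3) = 0.
Expanding: -2*x - 13*y - 39 = 0.


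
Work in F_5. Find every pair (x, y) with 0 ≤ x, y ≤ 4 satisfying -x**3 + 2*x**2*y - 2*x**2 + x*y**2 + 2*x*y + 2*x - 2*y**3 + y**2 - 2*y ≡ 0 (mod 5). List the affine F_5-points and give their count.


Affine F_5-points: {(0, 0), (0, 4), (1, 2), (3, 1), (3, 2), (3, 4)}; count = 6.

For each of the 25 pairs (x, y) ∈ F_5², evaluate f(x, y) mod 5. Record the zeros.
  x = 0: [0↦0, 1↦2, 2↦4, 3↦4, 4↦0]  zeros at y ∈ {0, 4}
  x = 1: [0↦4, 1↦1, 2↦0, 3↦4, 4↦1]  zeros at y ∈ {2}
  x = 2: [0↦3, 1↦4, 2↦4, 3↦1, 4↦3]  zeros at y ∈ ∅
  x = 3: [0↦1, 1↦0, 2↦0, 3↦4, 4↦0]  zeros at y ∈ {1, 2, 4}
  x = 4: [0↦2, 1↦3, 2↦2, 3↦2, 4↦1]  zeros at y ∈ ∅
Collecting zeros: affine points = {(0, 0), (0, 4), (1, 2), (3, 1), (3, 2), (3, 4)}.
Total count |C(F_5)_aff| = 6.


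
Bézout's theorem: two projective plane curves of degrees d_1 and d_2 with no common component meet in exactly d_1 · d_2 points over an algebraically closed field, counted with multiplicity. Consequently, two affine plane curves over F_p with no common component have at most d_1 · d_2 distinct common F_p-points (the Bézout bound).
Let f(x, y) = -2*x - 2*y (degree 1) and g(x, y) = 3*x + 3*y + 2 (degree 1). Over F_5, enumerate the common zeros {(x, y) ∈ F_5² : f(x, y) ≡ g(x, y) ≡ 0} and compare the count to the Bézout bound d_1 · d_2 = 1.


Common zeros: ∅; count = 0; Bézout bound = 1.

deg(f) = 1, deg(g) = 1, so Bézout bound = 1.
Scan x ∈ F_5. For each x, list the y ∈ F_5 with f(x, y) ≡ 0 and those with g(x, y) ≡ 0 (mod 5); the common zeros in that column are the intersection.
  x = 0: f ≡ 0 at y ∈ {0}; g ≡ 0 at y ∈ {1}; common: ∅.
  x = 1: f ≡ 0 at y ∈ {4}; g ≡ 0 at y ∈ {0}; common: ∅.
  x = 2: f ≡ 0 at y ∈ {3}; g ≡ 0 at y ∈ {4}; common: ∅.
  x = 3: f ≡ 0 at y ∈ {2}; g ≡ 0 at y ∈ {3}; common: ∅.
  x = 4: f ≡ 0 at y ∈ {1}; g ≡ 0 at y ∈ {2}; common: ∅.
Collecting: common zeros = ∅, so the count is 0.
Comparison with the Bézout bound: 0 ≤ 1 = deg(f)·deg(g), as expected for curves with no common component (the affine F_5-count falls short of the bound because intersections may lie at infinity, over extension fields, or carry multiplicity).


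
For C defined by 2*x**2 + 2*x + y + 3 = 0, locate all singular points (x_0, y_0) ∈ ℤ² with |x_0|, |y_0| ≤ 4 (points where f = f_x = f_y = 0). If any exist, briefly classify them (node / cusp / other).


No singular points in the scanned grid; C is smooth there.

Compute partial derivatives:
  f_x = 4*x + 2.
  f_y = 1.
f_y = 1 is a nonzero constant, so f_y never vanishes: no point (x, y) can satisfy f = f_x = f_y = 0. In particular no (x, y) ∈ {−4, ..., 4}² is singular; the curve is smooth.


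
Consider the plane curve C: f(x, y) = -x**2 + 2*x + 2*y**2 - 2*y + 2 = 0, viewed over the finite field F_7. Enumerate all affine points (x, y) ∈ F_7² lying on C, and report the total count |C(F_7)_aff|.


Affine F_7-points: {(0, 3), (0, 5), (1, 2), (1, 6), (2, 3), (2, 5)}; count = 6.

For each of the 49 pairs (x, y) ∈ F_7², evaluate f(x, y) mod 7. Record the zeros.
  x = 0: [0↦2, 1↦2, 2↦6, 3↦0, 4↦5, 5↦0, 6↦6]  zeros at y ∈ {3, 5}
  x = 1: [0↦3, 1↦3, 2↦0, 3↦1, 4↦6, 5↦1, 6↦0]  zeros at y ∈ {2, 6}
  x = 2: [0↦2, 1↦2, 2↦6, 3↦0, 4↦5, 5↦0, 6↦6]  zeros at y ∈ {3, 5}
  x = 3: [0↦6, 1↦6, 2↦3, 3↦4, 4↦2, 5↦4, 6↦3]  zeros at y ∈ ∅
  x = 4: [0↦1, 1↦1, 2↦5, 3↦6, 4↦4, 5↦6, 6↦5]  zeros at y ∈ ∅
  x = 5: [0↦1, 1↦1, 2↦5, 3↦6, 4↦4, 5↦6, 6↦5]  zeros at y ∈ ∅
  x = 6: [0↦6, 1↦6, 2↦3, 3↦4, 4↦2, 5↦4, 6↦3]  zeros at y ∈ ∅
Collecting zeros: affine points = {(0, 3), (0, 5), (1, 2), (1, 6), (2, 3), (2, 5)}.
Total count |C(F_7)_aff| = 6.


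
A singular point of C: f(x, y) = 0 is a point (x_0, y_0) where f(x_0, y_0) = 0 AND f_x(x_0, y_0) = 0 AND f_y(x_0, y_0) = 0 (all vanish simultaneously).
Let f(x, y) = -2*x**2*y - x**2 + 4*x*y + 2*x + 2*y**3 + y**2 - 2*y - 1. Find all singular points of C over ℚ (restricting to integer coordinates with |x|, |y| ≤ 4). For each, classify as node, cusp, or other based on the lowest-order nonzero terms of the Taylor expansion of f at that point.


Singular points: {(1, 0)}; classification: node.

Compute partial derivatives:
  f_x = -4*x*y - 2*x + 4*y + 2.
  f_y = -2*x**2 + 4*x + 6*y**2 + 2*y - 2.
Scan x_0 ∈ {−4, ..., 4}. For each x_0, f_y(x_0, y) is a polynomial in y; find its integer roots y ∈ {−4, ..., 4}, then test f_x and f at those candidates.
  x = -4: f_y(-4, y) = 6*y**2 + 2*y - 50; no integer root y with |y| ≤ 4.
  x = -3: f_y(-3, y) = 6*y**2 + 2*y - 32; no integer root y with |y| ≤ 4.
  x = -2: f_y(-2, y) = 6*y**2 + 2*y - 18; no integer root y with |y| ≤ 4.
  x = -1: f_y(-1, y) = 6*y**2 + 2*y - 8; vanishes at y ∈ {1}. (-1, 1): f_x = 12 ≠ 0.
  x = 0: f_y(0, y) = 6*y**2 + 2*y - 2; no integer root y with |y| ≤ 4.
  x = 1: f_y(1, y) = 6*y**2 + 2*y; vanishes at y ∈ {0}. (1, 0): f_x = 0, f = 0 — SINGULAR.
  x = 2: f_y(2, y) = 6*y**2 + 2*y - 2; no integer root y with |y| ≤ 4.
  x = 3: f_y(3, y) = 6*y**2 + 2*y - 8; vanishes at y ∈ {1}. (3, 1): f_x = -12 ≠ 0.
  x = 4: f_y(4, y) = 6*y**2 + 2*y - 18; no integer root y with |y| ≤ 4.
Only singular point on the grid: (1, 0).
Classify: substitute x = 1 + u, y = 0 + v and expand: f = -2*u**2*v - u**2 + 2*v**3 + v**2.
No constant or linear terms (consistent with a singular point). Quadratic part: -u**2 + v**2. Cubic part: -2*u**2*v + 2*v**3.
The quadratic part v**2 - u**2 = (v − u)(v + u) splits into two distinct linear factors, so there are two distinct tangent lines y − 0 = ±(x − 1) — this is a node (ordinary double point).
Classification: node.


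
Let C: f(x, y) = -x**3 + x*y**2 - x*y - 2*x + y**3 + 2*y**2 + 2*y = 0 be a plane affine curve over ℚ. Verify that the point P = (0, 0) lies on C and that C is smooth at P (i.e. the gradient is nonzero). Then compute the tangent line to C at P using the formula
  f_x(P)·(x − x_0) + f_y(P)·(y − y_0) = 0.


Tangent line at P: -2*x + 2*y = 0.

Step 1: f(0, 0) = 0, so P lies on C.
Step 2: partial derivatives
  f_x(x, y) = -3*x**2 + y**2 - y - 2, f_y(x, y) = 2*x*y - x + 3*y**2 + 4*y + 2.
  f_x(P) = -2, f_y(P) = 2 (gradient nonzero, so P is smooth).
Step 3: tangent line at P: -2·(x − 0) + 2·(y − 0) = 0.
Expanding: -2*x + 2*y = 0.


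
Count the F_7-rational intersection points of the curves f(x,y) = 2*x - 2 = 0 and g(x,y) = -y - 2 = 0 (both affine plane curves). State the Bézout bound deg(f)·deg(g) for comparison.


Common zeros: {(1, 5)}; count = 1; Bézout bound = 1.

deg(f) = 1, deg(g) = 1, so Bézout bound = 1.
Scan x ∈ F_7. For each x, list the y ∈ F_7 with f(x, y) ≡ 0 and those with g(x, y) ≡ 0 (mod 7); the common zeros in that column are the intersection.
  x = 0: f ≡ 0 at y ∈ ∅; g ≡ 0 at y ∈ {5}; common: ∅.
  x = 1: f ≡ 0 at y ∈ {0, 1, 2, 3, 4, 5, 6}; g ≡ 0 at y ∈ {5}; common: {5}.
  x = 2: f ≡ 0 at y ∈ ∅; g ≡ 0 at y ∈ {5}; common: ∅.
  x = 3: f ≡ 0 at y ∈ ∅; g ≡ 0 at y ∈ {5}; common: ∅.
  x = 4: f ≡ 0 at y ∈ ∅; g ≡ 0 at y ∈ {5}; common: ∅.
  x = 5: f ≡ 0 at y ∈ ∅; g ≡ 0 at y ∈ {5}; common: ∅.
  x = 6: f ≡ 0 at y ∈ ∅; g ≡ 0 at y ∈ {5}; common: ∅.
Collecting: common zeros = {(1, 5)}, so the count is 1.
Comparison with the Bézout bound: 1 ≤ 1 = deg(f)·deg(g), as expected for curves with no common component (the bound is attained).


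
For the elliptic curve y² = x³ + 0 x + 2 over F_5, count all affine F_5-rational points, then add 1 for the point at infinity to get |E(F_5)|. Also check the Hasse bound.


Affine points = {(2, 0), (3, 2), (3, 3), (4, 1), (4, 4)}; affine count = 5; |E(F_5)| = 6.

Discriminant check: Δ ∝ 4a³ + 27b² = 4·0³ + 27·2² = 4·0 + 27·4 ≡ 3 (mod 5). Nonzero ⇒ E is nonsingular.
For each x ∈ F_5, compute rhs = x³ + 0·x + 2 mod 5, then count y ∈ F_5 with y² ≡ rhs.
  x = 0: rhs = 2, matching y values: none (0 points).
  x = 1: rhs = 3, matching y values: none (0 points).
  x = 2: rhs = 0, matching y values: 0 (1 points).
  x = 3: rhs = 4, matching y values: 2, 3 (2 points).
  x = 4: rhs = 1, matching y values: 1, 4 (2 points).
Total affine count: 5.
Full point count |E(F_5)| = 5 + 1 = 6.
Hasse bound: |6 − (5+1)| = |0| = 0 ≤ 2√5 ≈ 4.4721 ✓.


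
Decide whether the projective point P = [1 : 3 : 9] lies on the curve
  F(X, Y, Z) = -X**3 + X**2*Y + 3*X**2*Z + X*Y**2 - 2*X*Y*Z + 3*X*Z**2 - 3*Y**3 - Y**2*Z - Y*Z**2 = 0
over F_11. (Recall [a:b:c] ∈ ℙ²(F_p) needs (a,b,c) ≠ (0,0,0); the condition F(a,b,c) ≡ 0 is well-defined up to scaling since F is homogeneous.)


F(1,3,9) ≡ 9 (mod 11); P is NOT on the curve.

Evaluate F(1, 3, 9) term-by-term (mod 11).
  -X**3 ↦ -1·1·1·1 = -1
  X**2*Y ↦ 1·1·3·1 = 3
  3*X**2*Z ↦ 3·1·1·9 = 27
  X*Y**2 ↦ 1·1·9·1 = 9
  -2*X*Y*Z ↦ -2·1·3·9 = -54
  3*X*Z**2 ↦ 3·1·1·81 = 243
  -3*Y**3 ↦ -3·1·27·1 = -81
  -Y**2*Z ↦ -1·1·9·9 = -81
  -Y*Z**2 ↦ -1·1·3·81 = -243
Sum: F(1, 3, 9) = (-1) + (3) + (27) + (9) + (-54) + (243) + (-81) + (-81) + (-243) = -178.
Reducing mod 11: -178 ≡ 9 (mod 11).
Since F(a, b, c) ≡ 9 ≠ 0 (mod 11), P does NOT lie on the curve.


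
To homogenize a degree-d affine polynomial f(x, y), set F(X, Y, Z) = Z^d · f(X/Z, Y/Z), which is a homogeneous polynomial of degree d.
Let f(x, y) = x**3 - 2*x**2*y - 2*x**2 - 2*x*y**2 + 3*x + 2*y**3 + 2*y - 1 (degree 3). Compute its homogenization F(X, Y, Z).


F(X, Y, Z) = X**3 - 2*X**2*Y - 2*X**2*Z - 2*X*Y**2 + 3*X*Z**2 + 2*Y**3 + 2*Y*Z**2 - Z**3

deg(f) = 3.
Substitute x = X/Z, y = Y/Z into f, then multiply by Z^3.
  monomial 1·x^3·y^0 ↦ 1·X^3·Y^0·Z^0.
  monomial -2·x^2·y^1 ↦ -2·X^2·Y^1·Z^0.
  monomial -2·x^2·y^0 ↦ -2·X^2·Y^0·Z^1.
  monomial -2·x^1·y^2 ↦ -2·X^1·Y^2·Z^0.
  monomial 3·x^1·y^0 ↦ 3·X^1·Y^0·Z^2.
  monomial 2·x^0·y^3 ↦ 2·X^0·Y^3·Z^0.
  monomial 2·x^0·y^1 ↦ 2·X^0·Y^1·Z^2.
  monomial -1·x^0·y^0 ↦ -1·X^0·Y^0·Z^3.
Collecting: F(X, Y, Z) = X**3 - 2*X**2*Y - 2*X**2*Z - 2*X*Y**2 + 3*X*Z**2 + 2*Y**3 + 2*Y*Z**2 - Z**3.


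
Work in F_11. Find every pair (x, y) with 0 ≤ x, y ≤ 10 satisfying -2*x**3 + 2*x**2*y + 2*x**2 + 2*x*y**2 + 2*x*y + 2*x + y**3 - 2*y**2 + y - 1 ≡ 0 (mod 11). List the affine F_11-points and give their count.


Affine F_11-points: {(0, 3), (2, 1), (2, 4), (3, 5), (5, 1), (6, 1), (6, 5), (6, 6), (8, 5), (9, 8)}; count = 10.

For each of the 121 pairs (x, y) ∈ F_11², evaluate f(x, y) mod 11. Record the zeros.
  x = 0: [0↦10, 1↦10, 2↦1, 3↦0, 4↦2, 5↦2, 6↦6, 7↦9, 8↦6, 9↦3, 10↦6]  zeros at y ∈ {3}
  x = 1: [0↦1, 1↦7, 2↦8, 3↦10, 4↦8, 5↦8, 6↦5, 7↦5, 8↦3, 9↦5, 10↦6]  zeros at y ∈ ∅
  x = 2: [0↦6, 1↦0, 2↦4, 3↦2, 4↦0, 5↦4, 6↦9, 7↦10, 8↦2, 9↦2, 10↦5]  zeros at y ∈ {1, 4}
  x = 3: [0↦2, 1↦10, 2↦10, 3↦8, 4↦10, 5↦0, 6↦6, 7↦1, 8↦2, 9↦4, 10↦2]  zeros at y ∈ {5}
  x = 4: [0↦10, 1↦3, 2↦3, 3↦5, 4↦4, 5↦6, 6↦6, 7↦10, 8↦2, 9↦10, 10↦7]  zeros at y ∈ ∅
  x = 5: [0↦7, 1↦0, 2↦4, 3↦3, 4↦3, 5↦10, 6↦8, 7↦3, 8↦1, 9↦8, 10↦8]  zeros at y ∈ {1}
  x = 6: [0↦3, 1↦0, 2↦1, 3↦1, 4↦6, 5↦0, 6↦0, 7↦1, 8↦9, 9↦8, 10↦4]  zeros at y ∈ {1, 5, 6}
  x = 7: [0↦8, 1↦2, 2↦4, 3↦9, 4↦1, 5↦8, 6↦3, 7↦3, 8↦3, 9↦9, 10↦5]  zeros at y ∈ ∅
  x = 8: [0↦10, 1↦5, 2↦1, 3↦4, 4↦9, 5↦0, 6↦5, 7↦8, 8↦4, 9↦10, 10↦10]  zeros at y ∈ {5}
  x = 9: [0↦8, 1↦8, 2↦2, 3↦7, 4↦7, 5↦8, 6↦5, 7↦4, 8↦0, 9↦10, 10↦7]  zeros at y ∈ {8}
  x = 10: [0↦1, 1↦10, 2↦6, 3↦6, 4↦5, 5↦9, 6↦2, 7↦1, 8↦1, 9↦8, 10↦6]  zeros at y ∈ ∅
Collecting zeros: affine points = {(0, 3), (2, 1), (2, 4), (3, 5), (5, 1), (6, 1), (6, 5), (6, 6), (8, 5), (9, 8)}.
Total count |C(F_11)_aff| = 10.


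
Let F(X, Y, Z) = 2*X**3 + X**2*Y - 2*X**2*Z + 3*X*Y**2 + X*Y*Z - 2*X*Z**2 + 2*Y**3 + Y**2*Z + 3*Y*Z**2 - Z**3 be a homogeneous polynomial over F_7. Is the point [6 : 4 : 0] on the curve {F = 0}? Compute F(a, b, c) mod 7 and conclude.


F(6,4,0) ≡ 5 (mod 7); P is NOT on the curve.

Evaluate F(6, 4, 0) term-by-term (mod 7).
  2*X**3 ↦ 2·216·1·1 = 432
  X**2*Y ↦ 1·36·4·1 = 144
  -2*X**2*Z ↦ -2·36·1·0 = 0
  3*X*Y**2 ↦ 3·6·16·1 = 288
  X*Y*Z ↦ 1·6·4·0 = 0
  -2*X*Z**2 ↦ -2·6·1·0 = 0
  2*Y**3 ↦ 2·1·64·1 = 128
  Y**2*Z ↦ 1·1·16·0 = 0
  3*Y*Z**2 ↦ 3·1·4·0 = 0
  -Z**3 ↦ -1·1·1·0 = 0
Sum: F(6, 4, 0) = (432) + (144) + (0) + (288) + (0) + (0) + (128) + (0) + (0) + (0) = 992.
Reducing mod 7: 992 ≡ 5 (mod 7).
Since F(a, b, c) ≡ 5 ≠ 0 (mod 7), P does NOT lie on the curve.


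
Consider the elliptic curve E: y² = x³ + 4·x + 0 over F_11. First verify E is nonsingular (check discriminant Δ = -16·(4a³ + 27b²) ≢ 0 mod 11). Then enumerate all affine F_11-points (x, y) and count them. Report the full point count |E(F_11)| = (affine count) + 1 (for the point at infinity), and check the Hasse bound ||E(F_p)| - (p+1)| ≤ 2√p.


Affine points = {(0, 0), (1, 4), (1, 7), (2, 4), (2, 7), (4, 5), (4, 6), (6, 3), (6, 8), (8, 4), (8, 7)}; affine count = 11; |E(F_11)| = 12.

Discriminant check: Δ ∝ 4a³ + 27b² = 4·4³ + 27·0² = 4·64 + 27·0 ≡ 3 (mod 11). Nonzero ⇒ E is nonsingular.
For each x ∈ F_11, compute rhs = x³ + 4·x + 0 mod 11, then count y ∈ F_11 with y² ≡ rhs.
  x = 0: rhs = 0, matching y values: 0 (1 points).
  x = 1: rhs = 5, matching y values: 4, 7 (2 points).
  x = 2: rhs = 5, matching y values: 4, 7 (2 points).
  x = 3: rhs = 6, matching y values: none (0 points).
  x = 4: rhs = 3, matching y values: 5, 6 (2 points).
  x = 5: rhs = 2, matching y values: none (0 points).
  x = 6: rhs = 9, matching y values: 3, 8 (2 points).
  x = 7: rhs = 8, matching y values: none (0 points).
  x = 8: rhs = 5, matching y values: 4, 7 (2 points).
  x = 9: rhs = 6, matching y values: none (0 points).
  x = 10: rhs = 6, matching y values: none (0 points).
Total affine count: 11.
Full point count |E(F_11)| = 11 + 1 = 12.
Hasse bound: |12 − (11+1)| = |0| = 0 ≤ 2√11 ≈ 6.6332 ✓.


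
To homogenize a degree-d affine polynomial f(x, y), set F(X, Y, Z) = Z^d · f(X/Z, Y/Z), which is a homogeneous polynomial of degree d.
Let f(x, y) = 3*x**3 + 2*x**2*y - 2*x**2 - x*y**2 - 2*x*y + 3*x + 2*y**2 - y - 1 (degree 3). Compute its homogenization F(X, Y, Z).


F(X, Y, Z) = 3*X**3 + 2*X**2*Y - 2*X**2*Z - X*Y**2 - 2*X*Y*Z + 3*X*Z**2 + 2*Y**2*Z - Y*Z**2 - Z**3

deg(f) = 3.
Substitute x = X/Z, y = Y/Z into f, then multiply by Z^3.
  monomial 3·x^3·y^0 ↦ 3·X^3·Y^0·Z^0.
  monomial 2·x^2·y^1 ↦ 2·X^2·Y^1·Z^0.
  monomial -2·x^2·y^0 ↦ -2·X^2·Y^0·Z^1.
  monomial -1·x^1·y^2 ↦ -1·X^1·Y^2·Z^0.
  monomial -2·x^1·y^1 ↦ -2·X^1·Y^1·Z^1.
  monomial 3·x^1·y^0 ↦ 3·X^1·Y^0·Z^2.
  monomial 2·x^0·y^2 ↦ 2·X^0·Y^2·Z^1.
  monomial -1·x^0·y^1 ↦ -1·X^0·Y^1·Z^2.
  monomial -1·x^0·y^0 ↦ -1·X^0·Y^0·Z^3.
Collecting: F(X, Y, Z) = 3*X**3 + 2*X**2*Y - 2*X**2*Z - X*Y**2 - 2*X*Y*Z + 3*X*Z**2 + 2*Y**2*Z - Y*Z**2 - Z**3.


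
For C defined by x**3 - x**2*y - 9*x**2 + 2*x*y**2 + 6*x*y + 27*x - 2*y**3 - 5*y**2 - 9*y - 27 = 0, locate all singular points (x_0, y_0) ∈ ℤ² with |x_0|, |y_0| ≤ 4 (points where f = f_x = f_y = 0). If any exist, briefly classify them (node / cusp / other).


Singular points: {(3, 0)}; classification: cusp.

Compute partial derivatives:
  f_x = 3*x**2 - 2*x*y - 18*x + 2*y**2 + 6*y + 27.
  f_y = -x**2 + 4*x*y + 6*x - 6*y**2 - 10*y - 9.
Scan x_0 ∈ {−4, ..., 4}. For each x_0, f_y(x_0, y) is a polynomial in y; find its integer roots y ∈ {−4, ..., 4}, then test f_x and f at those candidates.
  x = -4: f_y(-4, y) = -6*y**2 - 26*y - 49; no integer root y with |y| ≤ 4.
  x = -3: f_y(-3, y) = -6*y**2 - 22*y - 36; no integer root y with |y| ≤ 4.
  x = -2: f_y(-2, y) = -6*y**2 - 18*y - 25; no integer root y with |y| ≤ 4.
  x = -1: f_y(-1, y) = -6*y**2 - 14*y - 16; no integer root y with |y| ≤ 4.
  x = 0: f_y(0, y) = -6*y**2 - 10*y - 9; no integer root y with |y| ≤ 4.
  x = 1: f_y(1, y) = -6*y**2 - 6*y - 4; no integer root y with |y| ≤ 4.
  x = 2: f_y(2, y) = -6*y**2 - 2*y - 1; no integer root y with |y| ≤ 4.
  x = 3: f_y(3, y) = -6*y**2 + 2*y; vanishes at y ∈ {0}. (3, 0): f_x = 0, f = 0 — SINGULAR.
  x = 4: f_y(4, y) = -6*y**2 + 6*y - 1; no integer root y with |y| ≤ 4.
Only singular point on the grid: (3, 0).
Classify: substitute x = 3 + u, y = 0 + v and expand: f = u**3 - u**2*v + 2*u*v**2 - 2*v**3 + v**2.
No constant or linear terms (consistent with a singular point). Quadratic part: v**2. Cubic part: u**3 - u**2*v + 2*u*v**2 - 2*v**3.
The quadratic part v**2 is a perfect square, so there is a single (double) tangent line v = 0, i.e. y = 0. Restricting the cubic part to that line (v = 0) leaves u**3 ≠ 0, so f is not divisible by v and the branch is v² ≈ -u**3 to lowest order — this is a cusp.
Classification: cusp.


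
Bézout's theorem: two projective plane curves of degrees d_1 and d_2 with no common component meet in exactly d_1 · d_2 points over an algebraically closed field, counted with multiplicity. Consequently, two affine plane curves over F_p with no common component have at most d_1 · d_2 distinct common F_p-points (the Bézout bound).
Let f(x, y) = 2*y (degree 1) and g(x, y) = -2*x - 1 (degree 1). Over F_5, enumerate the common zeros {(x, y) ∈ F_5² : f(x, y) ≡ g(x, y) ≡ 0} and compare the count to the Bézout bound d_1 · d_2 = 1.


Common zeros: {(2, 0)}; count = 1; Bézout bound = 1.

deg(f) = 1, deg(g) = 1, so Bézout bound = 1.
Scan x ∈ F_5. For each x, list the y ∈ F_5 with f(x, y) ≡ 0 and those with g(x, y) ≡ 0 (mod 5); the common zeros in that column are the intersection.
  x = 0: f ≡ 0 at y ∈ {0}; g ≡ 0 at y ∈ ∅; common: ∅.
  x = 1: f ≡ 0 at y ∈ {0}; g ≡ 0 at y ∈ ∅; common: ∅.
  x = 2: f ≡ 0 at y ∈ {0}; g ≡ 0 at y ∈ {0, 1, 2, 3, 4}; common: {0}.
  x = 3: f ≡ 0 at y ∈ {0}; g ≡ 0 at y ∈ ∅; common: ∅.
  x = 4: f ≡ 0 at y ∈ {0}; g ≡ 0 at y ∈ ∅; common: ∅.
Collecting: common zeros = {(2, 0)}, so the count is 1.
Comparison with the Bézout bound: 1 ≤ 1 = deg(f)·deg(g), as expected for curves with no common component (the bound is attained).


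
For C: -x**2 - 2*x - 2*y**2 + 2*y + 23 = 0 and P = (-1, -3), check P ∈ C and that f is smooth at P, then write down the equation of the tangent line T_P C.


Tangent line at P: 14*y + 42 = 0.

Step 1: f(-1, -3) = 0, so P lies on C.
Step 2: partial derivatives
  f_x(x, y) = -2*x - 2, f_y(x, y) = 2 - 4*y.
  f_x(P) = 0, f_y(P) = 14 (gradient nonzero, so P is smooth).
Step 3: tangent line at P: 0·(x − -1) + 14·(y − -3) = 0.
Expanding: 14*y + 42 = 0.


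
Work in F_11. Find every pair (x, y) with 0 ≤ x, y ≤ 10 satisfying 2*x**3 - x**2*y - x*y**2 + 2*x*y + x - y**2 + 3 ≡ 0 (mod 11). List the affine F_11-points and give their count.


Affine F_11-points: {(0, 5), (0, 6), (1, 2), (1, 4), (3, 5), (3, 8), (4, 2), (4, 3), (5, 5), (5, 9), (7, 2), (7, 6), (9, 1), (9, 7), (10, 0)}; count = 15.

For each of the 121 pairs (x, y) ∈ F_11², evaluate f(x, y) mod 11. Record the zeros.
  x = 0: [0↦3, 1↦2, 2↦10, 3↦5, 4↦9, 5↦0, 6↦0, 7↦9, 8↦5, 9↦10, 10↦2]  zeros at y ∈ {5, 6}
  x = 1: [0↦6, 1↦5, 2↦0, 3↦2, 4↦0, 5↦5, 6↦6, 7↦3, 8↦7, 9↦7, 10↦3]  zeros at y ∈ {2, 4}
  x = 2: [0↦10, 1↦7, 2↦9, 3↦5, 4↦6, 5↦1, 6↦1, 7↦6, 8↦5, 9↦9, 10↦7]  zeros at y ∈ ∅
  x = 3: [0↦5, 1↦9, 2↦5, 3↦4, 4↦6, 5↦0, 6↦8, 7↦8, 8↦0, 9↦6, 10↦4]  zeros at y ∈ {5, 8}
  x = 4: [0↦3, 1↦1, 2↦0, 3↦0, 4↦1, 5↦3, 6↦6, 7↦10, 8↦4, 9↦10, 10↦6]  zeros at y ∈ {2, 3}
  x = 5: [0↦5, 1↦6, 2↦6, 3↦5, 4↦3, 5↦0, 6↦7, 7↦2, 8↦7, 9↦0, 10↦3]  zeros at y ∈ {5, 9}
  x = 6: [0↦1, 1↦3, 2↦2, 3↦9, 4↦2, 5↦3, 6↦1, 7↦7, 8↦10, 9↦10, 10↦7]  zeros at y ∈ ∅
  x = 7: [0↦3, 1↦4, 2↦0, 3↦2, 4↦10, 5↦2, 6↦0, 7↦4, 8↦3, 9↦8, 10↦8]  zeros at y ∈ {2, 6}
  x = 8: [0↦1, 1↦10, 2↦1, 3↦7, 4↦6, 5↦9, 6↦5, 7↦5, 8↦9, 9↦6, 10↦7]  zeros at y ∈ ∅
  x = 9: [0↦7, 1↦0, 2↦6, 3↦3, 4↦2, 5↦3, 6↦6, 7↦0, 8↦7, 9↦5, 10↦5]  zeros at y ∈ {1, 7}
  x = 10: [0↦0, 1↦8, 2↦5, 3↦2, 4↦10, 5↦7, 6↦4, 7↦1, 8↦9, 9↦6, 10↦3]  zeros at y ∈ {0}
Collecting zeros: affine points = {(0, 5), (0, 6), (1, 2), (1, 4), (3, 5), (3, 8), (4, 2), (4, 3), (5, 5), (5, 9), (7, 2), (7, 6), (9, 1), (9, 7), (10, 0)}.
Total count |C(F_11)_aff| = 15.


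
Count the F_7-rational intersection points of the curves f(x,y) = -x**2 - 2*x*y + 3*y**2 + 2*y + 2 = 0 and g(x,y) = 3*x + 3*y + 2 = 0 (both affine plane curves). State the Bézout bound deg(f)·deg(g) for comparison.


Common zeros: {(1, 3), (4, 0)}; count = 2; Bézout bound = 2.

deg(f) = 2, deg(g) = 1, so Bézout bound = 2.
Scan x ∈ F_7. For each x, list the y ∈ F_7 with f(x, y) ≡ 0 and those with g(x, y) ≡ 0 (mod 7); the common zeros in that column are the intersection.
  x = 0: f ≡ 0 at y ∈ {1, 3}; g ≡ 0 at y ∈ {4}; common: ∅.
  x = 1: f ≡ 0 at y ∈ {3, 4}; g ≡ 0 at y ∈ {3}; common: {3}.
  x = 2: f ≡ 0 at y ∈ {5}; g ≡ 0 at y ∈ {2}; common: ∅.
  x = 3: f ≡ 0 at y ∈ {0, 6}; g ≡ 0 at y ∈ {1}; common: ∅.
  x = 4: f ≡ 0 at y ∈ {0, 2}; g ≡ 0 at y ∈ {0}; common: {0}.
  x = 5: f ≡ 0 at y ∈ {1, 4}; g ≡ 0 at y ∈ {6}; common: ∅.
  x = 6: f ≡ 0 at y ∈ {2, 6}; g ≡ 0 at y ∈ {5}; common: ∅.
Collecting: common zeros = {(1, 3), (4, 0)}, so the count is 2.
Comparison with the Bézout bound: 2 ≤ 2 = deg(f)·deg(g), as expected for curves with no common component (the bound is attained).


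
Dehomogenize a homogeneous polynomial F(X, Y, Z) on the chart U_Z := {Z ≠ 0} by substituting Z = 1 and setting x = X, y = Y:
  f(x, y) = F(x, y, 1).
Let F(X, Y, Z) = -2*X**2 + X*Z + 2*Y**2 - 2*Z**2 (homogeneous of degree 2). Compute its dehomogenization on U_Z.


f(x, y) = -2*x**2 + x + 2*y**2 - 2

On U_Z we set Z = 1. Each monomial c·X^i·Y^j·Z^k in F becomes c·x^i·y^j·1^k = c·x^i·y^j.
Substituting Z = 1: F(X, Y, 1) = -2*x**2 + x + 2*y**2 - 2.
Note: deg(f) ≤ deg(F) = 2; strict inequality happens when F is divisible by Z (lost terms).


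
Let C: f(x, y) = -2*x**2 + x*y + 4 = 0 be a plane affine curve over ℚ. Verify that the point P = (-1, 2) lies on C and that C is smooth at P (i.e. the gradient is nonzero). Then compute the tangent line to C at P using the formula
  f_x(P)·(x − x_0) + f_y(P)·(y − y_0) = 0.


Tangent line at P: 6*x - y + 8 = 0.

Step 1: f(-1, 2) = 0, so P lies on C.
Step 2: partial derivatives
  f_x(x, y) = -4*x + y, f_y(x, y) = x.
  f_x(P) = 6, f_y(P) = -1 (gradient nonzero, so P is smooth).
Step 3: tangent line at P: 6·(x − -1) + -1·(y − 2) = 0.
Expanding: 6*x - y + 8 = 0.


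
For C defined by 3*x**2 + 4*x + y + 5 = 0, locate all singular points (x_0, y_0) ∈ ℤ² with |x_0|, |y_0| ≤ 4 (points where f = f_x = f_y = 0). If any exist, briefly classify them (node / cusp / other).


No singular points in the scanned grid; C is smooth there.

Compute partial derivatives:
  f_x = 6*x + 4.
  f_y = 1.
f_y = 1 is a nonzero constant, so f_y never vanishes: no point (x, y) can satisfy f = f_x = f_y = 0. In particular no (x, y) ∈ {−4, ..., 4}² is singular; the curve is smooth.


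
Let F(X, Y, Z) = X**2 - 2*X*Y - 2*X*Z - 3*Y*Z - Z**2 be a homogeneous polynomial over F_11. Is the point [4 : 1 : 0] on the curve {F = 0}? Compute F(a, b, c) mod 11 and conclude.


F(4,1,0) ≡ 8 (mod 11); P is NOT on the curve.

Evaluate F(4, 1, 0) term-by-term (mod 11).
  X**2 ↦ 1·16·1·1 = 16
  -2*X*Y ↦ -2·4·1·1 = -8
  -2*X*Z ↦ -2·4·1·0 = 0
  -3*Y*Z ↦ -3·1·1·0 = 0
  -Z**2 ↦ -1·1·1·0 = 0
Sum: F(4, 1, 0) = (16) + (-8) + (0) + (0) + (0) = 8.
Reducing mod 11: 8 ≡ 8 (mod 11).
Since F(a, b, c) ≡ 8 ≠ 0 (mod 11), P does NOT lie on the curve.


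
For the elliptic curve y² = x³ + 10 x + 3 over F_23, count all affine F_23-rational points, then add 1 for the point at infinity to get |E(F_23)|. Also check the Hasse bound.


Affine points = {(0, 7), (0, 16), (2, 10), (2, 13), (6, 7), (6, 16), (7, 5), (7, 18), (11, 8), (11, 15), (14, 9), (14, 14), (15, 3), (15, 20), (16, 2), (16, 21), (17, 7), (17, 16), (18, 9), (18, 14)}; affine count = 20; |E(F_23)| = 21.

Discriminant check: Δ ∝ 4a³ + 27b² = 4·10³ + 27·3² = 4·1000 + 27·9 ≡ 11 (mod 23). Nonzero ⇒ E is nonsingular.
For each x ∈ F_23, compute rhs = x³ + 10·x + 3 mod 23, then count y ∈ F_23 with y² ≡ rhs.
  x = 0: rhs = 3, matching y values: 7, 16 (2 points).
  x = 1: rhs = 14, matching y values: none (0 points).
  x = 2: rhs = 8, matching y values: 10, 13 (2 points).
  x = 3: rhs = 14, matching y values: none (0 points).
  x = 4: rhs = 15, matching y values: none (0 points).
  x = 5: rhs = 17, matching y values: none (0 points).
  x = 6: rhs = 3, matching y values: 7, 16 (2 points).
  x = 7: rhs = 2, matching y values: 5, 18 (2 points).
  x = 8: rhs = 20, matching y values: none (0 points).
  x = 9: rhs = 17, matching y values: none (0 points).
  x = 10: rhs = 22, matching y values: none (0 points).
  x = 11: rhs = 18, matching y values: 8, 15 (2 points).
  x = 12: rhs = 11, matching y values: none (0 points).
  x = 13: rhs = 7, matching y values: none (0 points).
  x = 14: rhs = 12, matching y values: 9, 14 (2 points).
  x = 15: rhs = 9, matching y values: 3, 20 (2 points).
  x = 16: rhs = 4, matching y values: 2, 21 (2 points).
  x = 17: rhs = 3, matching y values: 7, 16 (2 points).
  x = 18: rhs = 12, matching y values: 9, 14 (2 points).
  x = 19: rhs = 14, matching y values: none (0 points).
  x = 20: rhs = 15, matching y values: none (0 points).
  x = 21: rhs = 21, matching y values: none (0 points).
  x = 22: rhs = 15, matching y values: none (0 points).
Total affine count: 20.
Full point count |E(F_23)| = 20 + 1 = 21.
Hasse bound: |21 − (23+1)| = |-3| = 3 ≤ 2√23 ≈ 9.5917 ✓.


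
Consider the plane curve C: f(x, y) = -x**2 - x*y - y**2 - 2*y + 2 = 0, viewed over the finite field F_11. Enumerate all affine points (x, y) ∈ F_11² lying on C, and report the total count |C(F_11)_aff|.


Affine F_11-points: {(0, 4), (0, 5), (5, 7), (5, 8), (6, 5), (6, 9), (7, 4), (7, 9), (9, 3), (9, 8), (10, 3), (10, 7)}; count = 12.

For each of the 121 pairs (x, y) ∈ F_11², evaluate f(x, y) mod 11. Record the zeros.
  x = 0: [0↦2, 1↦10, 2↦5, 3↦9, 4↦0, 5↦0, 6↦9, 7↦5, 8↦10, 9↦2, 10↦3]  zeros at y ∈ {4, 5}
  x = 1: [0↦1, 1↦8, 2↦2, 3↦5, 4↦6, 5↦5, 6↦2, 7↦8, 8↦1, 9↦3, 10↦3]  zeros at y ∈ ∅
  x = 2: [0↦9, 1↦4, 2↦8, 3↦10, 4↦10, 5↦8, 6↦4, 7↦9, 8↦1, 9↦2, 10↦1]  zeros at y ∈ ∅
  x = 3: [0↦4, 1↦9, 2↦1, 3↦2, 4↦1, 5↦9, 6↦4, 7↦8, 8↦10, 9↦10, 10↦8]  zeros at y ∈ ∅
  x = 4: [0↦8, 1↦1, 2↦3, 3↦3, 4↦1, 5↦8, 6↦2, 7↦5, 8↦6, 9↦5, 10↦2]  zeros at y ∈ ∅
  x = 5: [0↦10, 1↦2, 2↦3, 3↦2, 4↦10, 5↦5, 6↦9, 7↦0, 8↦0, 9↦9, 10↦5]  zeros at y ∈ {7, 8}
  x = 6: [0↦10, 1↦1, 2↦1, 3↦10, 4↦6, 5↦0, 6↦3, 7↦4, 8↦3, 9↦0, 10↦6]  zeros at y ∈ {5, 9}
  x = 7: [0↦8, 1↦9, 2↦8, 3↦5, 4↦0, 5↦4, 6↦6, 7↦6, 8↦4, 9↦0, 10↦5]  zeros at y ∈ {4, 9}
  x = 8: [0↦4, 1↦4, 2↦2, 3↦9, 4↦3, 5↦6, 6↦7, 7↦6, 8↦3, 9↦9, 10↦2]  zeros at y ∈ ∅
  x = 9: [0↦9, 1↦8, 2↦5, 3↦0, 4↦4, 5↦6, 6↦6, 7↦4, 8↦0, 9↦5, 10↦8]  zeros at y ∈ {3, 8}
  x = 10: [0↦1, 1↦10, 2↦6, 3↦0, 4↦3, 5↦4, 6↦3, 7↦0, 8↦6, 9↦10, 10↦1]  zeros at y ∈ {3, 7}
Collecting zeros: affine points = {(0, 4), (0, 5), (5, 7), (5, 8), (6, 5), (6, 9), (7, 4), (7, 9), (9, 3), (9, 8), (10, 3), (10, 7)}.
Total count |C(F_11)_aff| = 12.


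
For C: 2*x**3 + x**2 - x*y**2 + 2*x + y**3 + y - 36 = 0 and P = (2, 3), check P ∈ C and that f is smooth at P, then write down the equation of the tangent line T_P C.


Tangent line at P: 21*x + 16*y - 90 = 0.

Step 1: f(2, 3) = 0, so P lies on C.
Step 2: partial derivatives
  f_x(x, y) = 6*x**2 + 2*x - y**2 + 2, f_y(x, y) = -2*x*y + 3*y**2 + 1.
  f_x(P) = 21, f_y(P) = 16 (gradient nonzero, so P is smooth).
Step 3: tangent line at P: 21·(x − 2) + 16·(y − 3) = 0.
Expanding: 21*x + 16*y - 90 = 0.


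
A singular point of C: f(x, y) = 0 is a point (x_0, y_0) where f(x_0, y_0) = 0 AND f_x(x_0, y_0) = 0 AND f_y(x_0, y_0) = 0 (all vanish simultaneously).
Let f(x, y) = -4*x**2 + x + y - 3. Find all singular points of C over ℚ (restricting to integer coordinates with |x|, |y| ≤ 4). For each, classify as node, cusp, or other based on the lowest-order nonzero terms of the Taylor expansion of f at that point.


No singular points in the scanned grid; C is smooth there.

Compute partial derivatives:
  f_x = 1 - 8*x.
  f_y = 1.
f_y = 1 is a nonzero constant, so f_y never vanishes: no point (x, y) can satisfy f = f_x = f_y = 0. In particular no (x, y) ∈ {−4, ..., 4}² is singular; the curve is smooth.


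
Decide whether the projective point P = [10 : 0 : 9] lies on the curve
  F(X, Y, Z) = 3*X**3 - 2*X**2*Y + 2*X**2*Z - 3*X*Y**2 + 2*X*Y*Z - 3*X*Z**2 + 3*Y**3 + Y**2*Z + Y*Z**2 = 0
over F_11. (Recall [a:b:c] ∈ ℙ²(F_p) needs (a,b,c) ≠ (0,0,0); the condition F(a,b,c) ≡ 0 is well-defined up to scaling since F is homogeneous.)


F(10,0,9) ≡ 5 (mod 11); P is NOT on the curve.

Evaluate F(10, 0, 9) term-by-term (mod 11).
  3*X**3 ↦ 3·1000·1·1 = 3000
  -2*X**2*Y ↦ -2·100·0·1 = 0
  2*X**2*Z ↦ 2·100·1·9 = 1800
  -3*X*Y**2 ↦ -3·10·0·1 = 0
  2*X*Y*Z ↦ 2·10·0·9 = 0
  -3*X*Z**2 ↦ -3·10·1·81 = -2430
  3*Y**3 ↦ 3·1·0·1 = 0
  Y**2*Z ↦ 1·1·0·9 = 0
  Y*Z**2 ↦ 1·1·0·81 = 0
Sum: F(10, 0, 9) = (3000) + (0) + (1800) + (0) + (0) + (-2430) + (0) + (0) + (0) = 2370.
Reducing mod 11: 2370 ≡ 5 (mod 11).
Since F(a, b, c) ≡ 5 ≠ 0 (mod 11), P does NOT lie on the curve.


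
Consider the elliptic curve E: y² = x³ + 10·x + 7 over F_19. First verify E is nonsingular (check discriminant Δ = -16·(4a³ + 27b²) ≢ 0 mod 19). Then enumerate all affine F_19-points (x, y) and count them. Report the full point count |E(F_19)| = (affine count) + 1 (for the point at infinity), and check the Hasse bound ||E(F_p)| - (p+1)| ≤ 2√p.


Affine points = {(0, 8), (0, 11), (2, 4), (2, 15), (3, 8), (3, 11), (4, 4), (4, 15), (5, 7), (5, 12), (6, 6), (6, 13), (9, 3), (9, 16), (10, 9), (10, 10), (11, 2), (11, 17), (13, 4), (13, 15), (15, 6), (15, 13), (16, 8), (16, 11), (17, 6), (17, 13)}; affine count = 26; |E(F_19)| = 27.

Discriminant check: Δ ∝ 4a³ + 27b² = 4·10³ + 27·7² = 4·1000 + 27·49 ≡ 3 (mod 19). Nonzero ⇒ E is nonsingular.
For each x ∈ F_19, compute rhs = x³ + 10·x + 7 mod 19, then count y ∈ F_19 with y² ≡ rhs.
  x = 0: rhs = 7, matching y values: 8, 11 (2 points).
  x = 1: rhs = 18, matching y values: none (0 points).
  x = 2: rhs = 16, matching y values: 4, 15 (2 points).
  x = 3: rhs = 7, matching y values: 8, 11 (2 points).
  x = 4: rhs = 16, matching y values: 4, 15 (2 points).
  x = 5: rhs = 11, matching y values: 7, 12 (2 points).
  x = 6: rhs = 17, matching y values: 6, 13 (2 points).
  x = 7: rhs = 2, matching y values: none (0 points).
  x = 8: rhs = 10, matching y values: none (0 points).
  x = 9: rhs = 9, matching y values: 3, 16 (2 points).
  x = 10: rhs = 5, matching y values: 9, 10 (2 points).
  x = 11: rhs = 4, matching y values: 2, 17 (2 points).
  x = 12: rhs = 12, matching y values: none (0 points).
  x = 13: rhs = 16, matching y values: 4, 15 (2 points).
  x = 14: rhs = 3, matching y values: none (0 points).
  x = 15: rhs = 17, matching y values: 6, 13 (2 points).
  x = 16: rhs = 7, matching y values: 8, 11 (2 points).
  x = 17: rhs = 17, matching y values: 6, 13 (2 points).
  x = 18: rhs = 15, matching y values: none (0 points).
Total affine count: 26.
Full point count |E(F_19)| = 26 + 1 = 27.
Hasse bound: |27 − (19+1)| = |7| = 7 ≤ 2√19 ≈ 8.7178 ✓.


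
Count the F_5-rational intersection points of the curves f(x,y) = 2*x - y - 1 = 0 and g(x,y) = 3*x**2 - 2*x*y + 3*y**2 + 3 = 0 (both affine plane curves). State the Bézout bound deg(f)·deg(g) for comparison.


Common zeros: {(2, 3), (3, 0)}; count = 2; Bézout bound = 2.

deg(f) = 1, deg(g) = 2, so Bézout bound = 2.
Scan x ∈ F_5. For each x, list the y ∈ F_5 with f(x, y) ≡ 0 and those with g(x, y) ≡ 0 (mod 5); the common zeros in that column are the intersection.
  x = 0: f ≡ 0 at y ∈ {4}; g ≡ 0 at y ∈ {2, 3}; common: ∅.
  x = 1: f ≡ 0 at y ∈ {1}; g ≡ 0 at y ∈ ∅; common: ∅.
  x = 2: f ≡ 0 at y ∈ {3}; g ≡ 0 at y ∈ {0, 3}; common: {3}.
  x = 3: f ≡ 0 at y ∈ {0}; g ≡ 0 at y ∈ {0, 2}; common: {0}.
  x = 4: f ≡ 0 at y ∈ {2}; g ≡ 0 at y ∈ ∅; common: ∅.
Collecting: common zeros = {(2, 3), (3, 0)}, so the count is 2.
Comparison with the Bézout bound: 2 ≤ 2 = deg(f)·deg(g), as expected for curves with no common component (the bound is attained).


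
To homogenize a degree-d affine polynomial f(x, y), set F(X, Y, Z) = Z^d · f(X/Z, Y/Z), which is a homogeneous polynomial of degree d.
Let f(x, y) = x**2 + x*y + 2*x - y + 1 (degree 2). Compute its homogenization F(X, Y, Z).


F(X, Y, Z) = X**2 + X*Y + 2*X*Z - Y*Z + Z**2

deg(f) = 2.
Substitute x = X/Z, y = Y/Z into f, then multiply by Z^2.
  monomial 1·x^2·y^0 ↦ 1·X^2·Y^0·Z^0.
  monomial 1·x^1·y^1 ↦ 1·X^1·Y^1·Z^0.
  monomial 2·x^1·y^0 ↦ 2·X^1·Y^0·Z^1.
  monomial -1·x^0·y^1 ↦ -1·X^0·Y^1·Z^1.
  monomial 1·x^0·y^0 ↦ 1·X^0·Y^0·Z^2.
Collecting: F(X, Y, Z) = X**2 + X*Y + 2*X*Z - Y*Z + Z**2.


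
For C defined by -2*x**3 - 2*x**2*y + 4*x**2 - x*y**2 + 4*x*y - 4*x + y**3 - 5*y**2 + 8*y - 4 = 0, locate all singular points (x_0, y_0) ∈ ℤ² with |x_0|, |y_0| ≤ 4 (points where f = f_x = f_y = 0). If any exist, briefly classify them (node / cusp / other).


Singular points: {(0, 2)}; classification: cusp.

Compute partial derivatives:
  f_x = -6*x**2 - 4*x*y + 8*x - y**2 + 4*y - 4.
  f_y = -2*x**2 - 2*x*y + 4*x + 3*y**2 - 10*y + 8.
Scan x_0 ∈ {−4, ..., 4}. For each x_0, f_y(x_0, y) is a polynomial in y; find its integer roots y ∈ {−4, ..., 4}, then test f_x and f at those candidates.
  x = -4: f_y(-4, y) = 3*y**2 - 2*y - 40; vanishes at y ∈ {4}. (-4, 4): f_x = -68 ≠ 0.
  x = -3: f_y(-3, y) = 3*y**2 - 4*y - 22; no integer root y with |y| ≤ 4.
  x = -2: f_y(-2, y) = 3*y**2 - 6*y - 8; no integer root y with |y| ≤ 4.
  x = -1: f_y(-1, y) = 3*y**2 - 8*y + 2; no integer root y with |y| ≤ 4.
  x = 0: f_y(0, y) = 3*y**2 - 10*y + 8; vanishes at y ∈ {2}. (0, 2): f_x = 0, f = 0 — SINGULAR.
  x = 1: f_y(1, y) = 3*y**2 - 12*y + 10; no integer root y with |y| ≤ 4.
  x = 2: f_y(2, y) = 3*y**2 - 14*y + 8; vanishes at y ∈ {4}. (2, 4): f_x = -44 ≠ 0.
  x = 3: f_y(3, y) = 3*y**2 - 16*y + 2; no integer root y with |y| ≤ 4.
  x = 4: f_y(4, y) = 3*y**2 - 18*y - 8; no integer root y with |y| ≤ 4.
Only singular point on the grid: (0, 2).
Classify: substitute x = 0 + u, y = 2 + v and expand: f = -2*u**3 - 2*u**2*v - u*v**2 + v**3 + v**2.
No constant or linear terms (consistent with a singular point). Quadratic part: v**2. Cubic part: -2*u**3 - 2*u**2*v - u*v**2 + v**3.
The quadratic part v**2 is a perfect square, so there is a single (double) tangent line v = 0, i.e. y = 2. Restricting the cubic part to that line (v = 0) leaves -2*u**3 ≠ 0, so f is not divisible by v and the branch is v² ≈ 2*u**3 to lowest order — this is a cusp.
Classification: cusp.


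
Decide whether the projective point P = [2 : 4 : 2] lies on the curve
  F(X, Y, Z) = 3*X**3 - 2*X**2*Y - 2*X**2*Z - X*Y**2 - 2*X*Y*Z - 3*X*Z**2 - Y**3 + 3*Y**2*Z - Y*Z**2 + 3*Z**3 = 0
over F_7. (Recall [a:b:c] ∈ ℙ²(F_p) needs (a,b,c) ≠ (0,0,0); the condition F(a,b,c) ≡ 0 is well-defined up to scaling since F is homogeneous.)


F(2,4,2) ≡ 5 (mod 7); P is NOT on the curve.

Evaluate F(2, 4, 2) term-by-term (mod 7).
  3*X**3 ↦ 3·8·1·1 = 24
  -2*X**2*Y ↦ -2·4·4·1 = -32
  -2*X**2*Z ↦ -2·4·1·2 = -16
  -X*Y**2 ↦ -1·2·16·1 = -32
  -2*X*Y*Z ↦ -2·2·4·2 = -32
  -3*X*Z**2 ↦ -3·2·1·4 = -24
  -Y**3 ↦ -1·1·64·1 = -64
  3*Y**2*Z ↦ 3·1·16·2 = 96
  -Y*Z**2 ↦ -1·1·4·4 = -16
  3*Z**3 ↦ 3·1·1·8 = 24
Sum: F(2, 4, 2) = (24) + (-32) + (-16) + (-32) + (-32) + (-24) + (-64) + (96) + (-16) + (24) = -72.
Reducing mod 7: -72 ≡ 5 (mod 7).
Since F(a, b, c) ≡ 5 ≠ 0 (mod 7), P does NOT lie on the curve.


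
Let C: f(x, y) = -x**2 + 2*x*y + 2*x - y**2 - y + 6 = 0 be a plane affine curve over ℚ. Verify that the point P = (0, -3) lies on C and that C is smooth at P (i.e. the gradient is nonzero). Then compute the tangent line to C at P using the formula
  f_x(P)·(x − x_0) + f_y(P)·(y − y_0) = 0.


Tangent line at P: -4*x + 5*y + 15 = 0.

Step 1: f(0, -3) = 0, so P lies on C.
Step 2: partial derivatives
  f_x(x, y) = -2*x + 2*y + 2, f_y(x, y) = 2*x - 2*y - 1.
  f_x(P) = -4, f_y(P) = 5 (gradient nonzero, so P is smooth).
Step 3: tangent line at P: -4·(x − 0) + 5·(y − -3) = 0.
Expanding: -4*x + 5*y + 15 = 0.


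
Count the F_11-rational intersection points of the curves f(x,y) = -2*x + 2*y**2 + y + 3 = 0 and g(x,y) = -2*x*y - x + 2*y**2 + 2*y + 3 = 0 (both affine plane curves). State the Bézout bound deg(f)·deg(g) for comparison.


Common zeros: ∅; count = 0; Bézout bound = 4.

deg(f) = 2, deg(g) = 2, so Bézout bound = 4.
Scan x ∈ F_11. For each x, list the y ∈ F_11 with f(x, y) ≡ 0 and those with g(x, y) ≡ 0 (mod 11); the common zeros in that column are the intersection.
  x = 0: f ≡ 0 at y ∈ ∅; g ≡ 0 at y ∈ ∅; common: ∅.
  x = 1: f ≡ 0 at y ∈ {2, 3}; g ≡ 0 at y ∈ ∅; common: ∅.
  x = 2: f ≡ 0 at y ∈ {6, 10}; g ≡ 0 at y ∈ ∅; common: ∅.
  x = 3: f ≡ 0 at y ∈ {1, 4}; g ≡ 0 at y ∈ {0, 2}; common: ∅.
  x = 4: f ≡ 0 at y ∈ ∅; g ≡ 0 at y ∈ {7}; common: ∅.
  x = 5: f ≡ 0 at y ∈ ∅; g ≡ 0 at y ∈ {6, 9}; common: ∅.
  x = 6: f ≡ 0 at y ∈ ∅; g ≡ 0 at y ∈ {1, 4}; common: ∅.
  x = 7: f ≡ 0 at y ∈ {0, 5}; g ≡ 0 at y ∈ {3}; common: ∅.
  x = 8: f ≡ 0 at y ∈ ∅; g ≡ 0 at y ∈ {8, 10}; common: ∅.
  x = 9: f ≡ 0 at y ∈ {8}; g ≡ 0 at y ∈ ∅; common: ∅.
  x = 10: f ≡ 0 at y ∈ {7, 9}; g ≡ 0 at y ∈ ∅; common: ∅.
Collecting: common zeros = ∅, so the count is 0.
Comparison with the Bézout bound: 0 ≤ 4 = deg(f)·deg(g), as expected for curves with no common component (the affine F_11-count falls short of the bound because intersections may lie at infinity, over extension fields, or carry multiplicity).


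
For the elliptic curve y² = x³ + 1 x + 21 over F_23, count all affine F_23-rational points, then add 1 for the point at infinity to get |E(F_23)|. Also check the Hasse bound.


Affine points = {(1, 0), (2, 10), (2, 13), (5, 6), (5, 17), (6, 6), (6, 17), (7, 7), (7, 16), (8, 9), (8, 14), (9, 0), (11, 11), (11, 12), (12, 6), (12, 17), (13, 0), (16, 4), (16, 19), (17, 11), (17, 12), (18, 11), (18, 12)}; affine count = 23; |E(F_23)| = 24.

Discriminant check: Δ ∝ 4a³ + 27b² = 4·1³ + 27·21² = 4·1 + 27·441 ≡ 20 (mod 23). Nonzero ⇒ E is nonsingular.
For each x ∈ F_23, compute rhs = x³ + 1·x + 21 mod 23, then count y ∈ F_23 with y² ≡ rhs.
  x = 0: rhs = 21, matching y values: none (0 points).
  x = 1: rhs = 0, matching y values: 0 (1 points).
  x = 2: rhs = 8, matching y values: 10, 13 (2 points).
  x = 3: rhs = 5, matching y values: none (0 points).
  x = 4: rhs = 20, matching y values: none (0 points).
  x = 5: rhs = 13, matching y values: 6, 17 (2 points).
  x = 6: rhs = 13, matching y values: 6, 17 (2 points).
  x = 7: rhs = 3, matching y values: 7, 16 (2 points).
  x = 8: rhs = 12, matching y values: 9, 14 (2 points).
  x = 9: rhs = 0, matching y values: 0 (1 points).
  x = 10: rhs = 19, matching y values: none (0 points).
  x = 11: rhs = 6, matching y values: 11, 12 (2 points).
  x = 12: rhs = 13, matching y values: 6, 17 (2 points).
  x = 13: rhs = 0, matching y values: 0 (1 points).
  x = 14: rhs = 19, matching y values: none (0 points).
  x = 15: rhs = 7, matching y values: none (0 points).
  x = 16: rhs = 16, matching y values: 4, 19 (2 points).
  x = 17: rhs = 6, matching y values: 11, 12 (2 points).
  x = 18: rhs = 6, matching y values: 11, 12 (2 points).
  x = 19: rhs = 22, matching y values: none (0 points).
  x = 20: rhs = 14, matching y values: none (0 points).
  x = 21: rhs = 11, matching y values: none (0 points).
  x = 22: rhs = 19, matching y values: none (0 points).
Total affine count: 23.
Full point count |E(F_23)| = 23 + 1 = 24.
Hasse bound: |24 − (23+1)| = |0| = 0 ≤ 2√23 ≈ 9.5917 ✓.
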